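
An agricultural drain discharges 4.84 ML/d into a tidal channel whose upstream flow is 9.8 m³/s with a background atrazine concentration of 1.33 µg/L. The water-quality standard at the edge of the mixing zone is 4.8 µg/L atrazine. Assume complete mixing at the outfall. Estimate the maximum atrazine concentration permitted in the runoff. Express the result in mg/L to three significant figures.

4.84 ML/d = 0.05602 m³/s.
1.33 µg/L = 0.00133 mg/L.
4.8 µg/L = 0.0048 mg/L.
Mass balance: 0.0048·9.856 = 0.05602·Cₑ + 9.8·0.00133.
Cₑ = (0.04731 − 0.01303) / 0.05602 = 0.6118 mg/L.

0.612 mg/L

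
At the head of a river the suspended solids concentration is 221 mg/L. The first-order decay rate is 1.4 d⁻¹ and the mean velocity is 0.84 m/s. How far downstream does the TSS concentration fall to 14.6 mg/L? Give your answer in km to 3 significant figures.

From C = C₀·e^(−kt), t = ln(C₀/C)/k = ln(221/14.6)/1.4 = 2.717/1.4 = 1.941 d.
Distance = v·t = 0.84 m/s × 1.677e+05 s = 1.409e+05 m = 140.9 km.

141 km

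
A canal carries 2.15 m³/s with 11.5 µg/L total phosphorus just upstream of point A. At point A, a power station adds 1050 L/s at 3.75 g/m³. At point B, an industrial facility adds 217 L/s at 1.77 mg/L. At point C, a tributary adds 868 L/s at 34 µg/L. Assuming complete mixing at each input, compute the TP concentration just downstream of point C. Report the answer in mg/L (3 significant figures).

1.02 mg/L

11.5 µg/L = 0.0115 mg/L.
1050 L/s = 1.05 m³/s.
After input A: C = (2.15·0.0115 + 1.05·3.75) / 3.2 = 1.238 mg/L.
217 L/s = 0.217 m³/s.
After input B: C = (3.2·1.238 + 0.217·1.77) / 3.417 = 1.272 mg/L.
868 L/s = 0.868 m³/s.
34 µg/L = 0.034 mg/L.
After input C: C = (3.417·1.272 + 0.868·0.034) / 4.285 = 1.021 mg/L.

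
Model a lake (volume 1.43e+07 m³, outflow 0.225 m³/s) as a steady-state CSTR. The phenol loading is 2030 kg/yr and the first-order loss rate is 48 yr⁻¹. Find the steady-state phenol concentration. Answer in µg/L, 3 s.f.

2.93 µg/L

Outflow Q = 0.225 m³/s × 3.156e+07 s/yr = 7.1e+06 m³/yr.
Steady-state CSTR mass balance: W = Q·C + k·V·C, so C = W/(Q + kV).
Q + kV = 7.1e+06 + 48·1.43e+07 = 6.935e+08 m³/yr.
C = 2030/6.935e+08 = 2.927e-06 kg/m³ = 0.002927 mg/L = 2.927 µg/L.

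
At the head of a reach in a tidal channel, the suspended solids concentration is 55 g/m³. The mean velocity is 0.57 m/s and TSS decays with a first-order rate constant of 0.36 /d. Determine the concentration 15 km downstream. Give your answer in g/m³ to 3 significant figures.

Travel time t = 15 km / 0.57 m/s = 1.5e+04/0.57 = 2.632e+04 s = 0.3046 d.
First-order decay: C = 55·exp(−0.36·0.3046) = 55·0.8961 = 49.29 g/m³.

49.3 g/m³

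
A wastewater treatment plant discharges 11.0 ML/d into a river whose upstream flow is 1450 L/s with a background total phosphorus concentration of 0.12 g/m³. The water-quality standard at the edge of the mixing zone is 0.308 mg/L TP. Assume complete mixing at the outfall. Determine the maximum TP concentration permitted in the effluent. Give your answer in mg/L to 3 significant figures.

2.45 mg/L

11.0 ML/d = 0.1273 m³/s.
1450 L/s = 1.45 m³/s.
Mass balance: 0.308·1.577 = 0.1273·Cₑ + 1.45·0.12.
Cₑ = (0.4858 − 0.174) / 0.1273 = 2.449 mg/L.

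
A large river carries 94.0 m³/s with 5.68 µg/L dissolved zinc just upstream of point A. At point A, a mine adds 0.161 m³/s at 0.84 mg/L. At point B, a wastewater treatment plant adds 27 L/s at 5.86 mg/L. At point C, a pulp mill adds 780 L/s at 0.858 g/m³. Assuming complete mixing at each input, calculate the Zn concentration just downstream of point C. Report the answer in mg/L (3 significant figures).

5.68 µg/L = 0.00568 mg/L.
After input A: C = (94·0.00568 + 0.161·0.84) / 94.16 = 0.007107 mg/L.
27 L/s = 0.027 m³/s.
After input B: C = (94.16·0.007107 + 0.027·5.86) / 94.19 = 0.008784 mg/L.
780 L/s = 0.78 m³/s.
After input C: C = (94.19·0.008784 + 0.78·0.858) / 94.97 = 0.01576 mg/L.

0.0158 mg/L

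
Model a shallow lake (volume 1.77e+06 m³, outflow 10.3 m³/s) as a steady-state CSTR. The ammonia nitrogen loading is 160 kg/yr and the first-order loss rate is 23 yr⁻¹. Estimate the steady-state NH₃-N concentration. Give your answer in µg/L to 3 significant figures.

0.437 µg/L

Outflow Q = 10.3 m³/s × 3.156e+07 s/yr = 3.25e+08 m³/yr.
Steady-state CSTR mass balance: W = Q·C + k·V·C, so C = W/(Q + kV).
Q + kV = 3.25e+08 + 23·1.77e+06 = 3.658e+08 m³/yr.
C = 160/3.658e+08 = 4.375e-07 kg/m³ = 0.0004375 mg/L = 0.4375 µg/L.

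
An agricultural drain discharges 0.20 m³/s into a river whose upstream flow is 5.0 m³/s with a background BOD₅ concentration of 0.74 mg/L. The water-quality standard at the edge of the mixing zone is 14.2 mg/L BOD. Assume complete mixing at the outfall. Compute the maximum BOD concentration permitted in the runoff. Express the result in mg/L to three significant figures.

351 mg/L

Mass balance: 14.2·5.2 = 0.2·Cₑ + 5·0.74.
Cₑ = (73.84 − 3.7) / 0.2 = 350.7 mg/L.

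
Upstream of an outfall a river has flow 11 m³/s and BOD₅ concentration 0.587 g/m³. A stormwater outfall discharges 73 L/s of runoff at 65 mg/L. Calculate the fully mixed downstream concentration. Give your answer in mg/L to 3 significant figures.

1.01 mg/L

73 L/s = 0.073 m³/s.
By mass balance at complete mixing, C = (0.073·65 + 11·0.587) / (0.073 + 11) = 11.2/11.07 = 1.012 mg/L.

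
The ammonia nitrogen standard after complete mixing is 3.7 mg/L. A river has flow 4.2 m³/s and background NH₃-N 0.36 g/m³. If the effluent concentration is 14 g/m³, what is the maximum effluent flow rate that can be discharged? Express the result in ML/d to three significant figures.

Mass balance at complete mixing: C_std·(Q_w + Q_r) = Q_w·C_e + Q_r·C_b.
Rearranging, Q_w = Q_r·(C_std − C_b)/(C_e − C_std) = 4.2·(3.7 − 0.36) / (14 − 3.7) = 1.362 m³/s.
= 117.7 ML/d.

118 ML/d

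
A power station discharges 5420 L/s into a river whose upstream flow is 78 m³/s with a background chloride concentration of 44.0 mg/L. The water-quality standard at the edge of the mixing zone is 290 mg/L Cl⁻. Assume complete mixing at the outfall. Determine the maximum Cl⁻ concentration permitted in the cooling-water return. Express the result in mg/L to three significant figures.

5420 L/s = 5.42 m³/s.
Mass balance: 290·83.42 = 5.42·Cₑ + 78·44.
Cₑ = (2.419e+04 − 3432) / 5.42 = 3830 mg/L.

3830 mg/L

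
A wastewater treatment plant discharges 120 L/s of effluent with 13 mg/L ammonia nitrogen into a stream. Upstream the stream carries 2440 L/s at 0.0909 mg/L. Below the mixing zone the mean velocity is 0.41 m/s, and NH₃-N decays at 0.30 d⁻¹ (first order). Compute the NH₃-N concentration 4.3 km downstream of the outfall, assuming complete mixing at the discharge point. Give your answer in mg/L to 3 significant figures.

120 L/s = 0.12 m³/s.
2440 L/s = 2.44 m³/s.
After complete mixing, C₀ = (0.12·13 + 2.44·0.0909) / 2.56 = 0.696 mg/L.
Travel time t = 4300 m / 0.41 m/s = 1.049e+04 s = 0.1214 d.
C = 0.696·exp(−0.30·0.1214) = 0.696·0.9642 = 0.6711 mg/L.

0.671 mg/L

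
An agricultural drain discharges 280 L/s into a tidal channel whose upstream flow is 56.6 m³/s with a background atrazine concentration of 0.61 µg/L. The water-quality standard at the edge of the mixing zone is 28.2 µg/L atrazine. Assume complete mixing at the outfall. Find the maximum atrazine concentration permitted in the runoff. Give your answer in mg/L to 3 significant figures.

280 L/s = 0.28 m³/s.
0.61 µg/L = 0.00061 mg/L.
28.2 µg/L = 0.0282 mg/L.
Mass balance: 0.0282·56.88 = 0.28·Cₑ + 56.6·0.00061.
Cₑ = (1.604 − 0.03453) / 0.28 = 5.605 mg/L.

5.61 mg/L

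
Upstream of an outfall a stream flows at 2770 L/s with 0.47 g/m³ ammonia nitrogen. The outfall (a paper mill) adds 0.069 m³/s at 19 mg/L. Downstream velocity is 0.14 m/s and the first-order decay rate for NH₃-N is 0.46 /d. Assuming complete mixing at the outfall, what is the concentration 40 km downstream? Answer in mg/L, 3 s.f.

0.201 mg/L

2770 L/s = 2.77 m³/s.
After complete mixing, C₀ = (0.069·19 + 2.77·0.47) / 2.839 = 0.9204 mg/L.
Travel time t = 4e+04 m / 0.14 m/s = 2.857e+05 s = 3.307 d.
C = 0.9204·exp(−0.46·3.307) = 0.9204·0.2185 = 0.2011 mg/L.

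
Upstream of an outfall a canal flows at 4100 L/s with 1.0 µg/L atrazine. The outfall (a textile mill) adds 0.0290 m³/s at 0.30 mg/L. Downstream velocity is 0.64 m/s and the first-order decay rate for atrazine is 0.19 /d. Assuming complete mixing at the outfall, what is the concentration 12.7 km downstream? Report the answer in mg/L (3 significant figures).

4100 L/s = 4.1 m³/s.
1.0 µg/L = 0.001 mg/L.
After complete mixing, C₀ = (0.029·0.3 + 4.1·0.001) / 4.129 = 0.0031 mg/L.
Travel time t = 1.27e+04 m / 0.64 m/s = 1.984e+04 s = 0.2297 d.
C = 0.0031·exp(−0.19·0.2297) = 0.0031·0.9573 = 0.002968 mg/L.

0.00297 mg/L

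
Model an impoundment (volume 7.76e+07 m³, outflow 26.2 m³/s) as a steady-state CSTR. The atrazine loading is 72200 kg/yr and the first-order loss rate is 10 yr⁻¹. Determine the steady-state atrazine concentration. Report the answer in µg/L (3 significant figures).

45.0 µg/L

Outflow Q = 26.2 m³/s × 3.156e+07 s/yr = 8.268e+08 m³/yr.
Steady-state CSTR mass balance: W = Q·C + k·V·C, so C = W/(Q + kV).
Q + kV = 8.268e+08 + 10·7.76e+07 = 1.603e+09 m³/yr.
C = 72200/1.603e+09 = 4.505e-05 kg/m³ = 0.04505 mg/L = 45.05 µg/L.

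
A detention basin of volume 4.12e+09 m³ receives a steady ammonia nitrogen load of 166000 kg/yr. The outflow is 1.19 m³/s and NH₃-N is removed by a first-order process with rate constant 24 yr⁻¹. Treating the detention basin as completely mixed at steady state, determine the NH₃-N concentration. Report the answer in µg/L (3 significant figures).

Outflow Q = 1.19 m³/s × 3.156e+07 s/yr = 3.755e+07 m³/yr.
Steady-state CSTR mass balance: W = Q·C + k·V·C, so C = W/(Q + kV).
Q + kV = 3.755e+07 + 24·4.12e+09 = 9.892e+10 m³/yr.
C = 166000/9.892e+10 = 1.678e-06 kg/m³ = 0.001678 mg/L = 1.678 µg/L.

1.68 µg/L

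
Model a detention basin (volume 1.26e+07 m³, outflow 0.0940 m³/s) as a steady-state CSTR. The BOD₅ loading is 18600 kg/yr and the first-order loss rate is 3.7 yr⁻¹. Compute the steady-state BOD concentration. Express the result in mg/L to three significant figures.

0.375 mg/L

Outflow Q = 0.0940 m³/s × 3.156e+07 s/yr = 2.966e+06 m³/yr.
Steady-state CSTR mass balance: W = Q·C + k·V·C, so C = W/(Q + kV).
Q + kV = 2.966e+06 + 3.7·1.26e+07 = 4.959e+07 m³/yr.
C = 18600/4.959e+07 = 0.0003751 kg/m³ = 0.3751 mg/L.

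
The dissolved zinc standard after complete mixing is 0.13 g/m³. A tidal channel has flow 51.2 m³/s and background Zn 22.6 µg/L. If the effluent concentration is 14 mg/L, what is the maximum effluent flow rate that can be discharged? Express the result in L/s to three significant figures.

22.6 µg/L = 0.0226 mg/L.
Mass balance at complete mixing: C_std·(Q_w + Q_r) = Q_w·C_e + Q_r·C_b.
Rearranging, Q_w = Q_r·(C_std − C_b)/(C_e − C_std) = 51.2·(0.13 − 0.0226) / (14 − 0.13) = 0.3965 m³/s.
= 396.5 L/s.

396 L/s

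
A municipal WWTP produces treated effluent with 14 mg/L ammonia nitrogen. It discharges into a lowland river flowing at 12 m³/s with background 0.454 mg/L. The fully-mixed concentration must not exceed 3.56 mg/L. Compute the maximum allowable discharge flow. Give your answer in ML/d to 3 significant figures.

308 ML/d

Mass balance at complete mixing: C_std·(Q_w + Q_r) = Q_w·C_e + Q_r·C_b.
Rearranging, Q_w = Q_r·(C_std − C_b)/(C_e − C_std) = 12·(3.56 − 0.454) / (14 − 3.56) = 3.57 m³/s.
= 308.5 ML/d.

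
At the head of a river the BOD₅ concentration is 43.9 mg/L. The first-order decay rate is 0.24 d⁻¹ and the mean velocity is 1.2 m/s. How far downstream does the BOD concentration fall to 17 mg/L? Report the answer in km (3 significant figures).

410 km

From C = C₀·e^(−kt), t = ln(C₀/C)/k = ln(43.9/17)/0.24 = 0.9487/0.24 = 3.953 d.
Distance = v·t = 1.2 m/s × 3.415e+05 s = 4.098e+05 m = 409.8 km.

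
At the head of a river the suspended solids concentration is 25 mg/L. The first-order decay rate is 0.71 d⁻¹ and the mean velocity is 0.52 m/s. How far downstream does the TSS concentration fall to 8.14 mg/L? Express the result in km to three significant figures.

From C = C₀·e^(−kt), t = ln(C₀/C)/k = ln(25/8.14)/0.71 = 1.122/0.71 = 1.58 d.
Distance = v·t = 0.52 m/s × 1.365e+05 s = 7.1e+04 m = 71 km.

71.0 km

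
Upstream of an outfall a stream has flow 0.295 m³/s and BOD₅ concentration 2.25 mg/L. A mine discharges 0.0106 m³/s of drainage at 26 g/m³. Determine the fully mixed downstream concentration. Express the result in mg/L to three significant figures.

3.07 mg/L

Flow-weighted mixing gives C = (0.0106·26 + 0.295·2.25) / (0.0106 + 0.295) = 0.9393/0.3056 = 3.074 mg/L.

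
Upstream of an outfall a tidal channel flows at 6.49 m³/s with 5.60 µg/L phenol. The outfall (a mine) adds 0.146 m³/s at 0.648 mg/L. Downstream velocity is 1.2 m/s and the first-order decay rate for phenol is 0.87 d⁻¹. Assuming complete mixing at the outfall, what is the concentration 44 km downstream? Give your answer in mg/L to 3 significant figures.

5.60 µg/L = 0.0056 mg/L.
After complete mixing, C₀ = (0.146·0.648 + 6.49·0.0056) / 6.636 = 0.01973 mg/L.
Travel time t = 4.4e+04 m / 1.2 m/s = 3.667e+04 s = 0.4244 d.
C = 0.01973·exp(−0.87·0.4244) = 0.01973·0.6913 = 0.01364 mg/L.

0.0136 mg/L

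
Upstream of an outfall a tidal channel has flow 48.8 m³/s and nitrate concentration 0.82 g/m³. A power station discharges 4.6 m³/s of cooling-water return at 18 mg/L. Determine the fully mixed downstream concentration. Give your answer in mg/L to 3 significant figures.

2.30 mg/L

By mass balance at complete mixing, C = (4.6·18 + 48.8·0.82) / (4.6 + 48.8) = 122.8/53.4 = 2.3 mg/L.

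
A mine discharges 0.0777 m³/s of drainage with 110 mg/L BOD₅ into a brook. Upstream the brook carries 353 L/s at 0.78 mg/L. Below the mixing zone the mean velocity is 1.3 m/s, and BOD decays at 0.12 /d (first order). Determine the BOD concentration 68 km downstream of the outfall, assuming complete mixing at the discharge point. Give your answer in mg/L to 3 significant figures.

19.0 mg/L

353 L/s = 0.353 m³/s.
After complete mixing, C₀ = (0.0777·110 + 0.353·0.78) / 0.4307 = 20.48 mg/L.
Travel time t = 6.8e+04 m / 1.3 m/s = 5.231e+04 s = 0.6054 d.
C = 20.48·exp(−0.12·0.6054) = 20.48·0.9299 = 19.05 mg/L.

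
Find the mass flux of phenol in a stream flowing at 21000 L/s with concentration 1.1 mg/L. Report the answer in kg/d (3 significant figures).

21000 L/s = 21 m³/s.
Mass flux = Q·C = 21 m³/s × 1.1 g/m³ = 23.1 g/s.
= 23.1 g/s × 86.4 = 1996 kg/d.

2000 kg/d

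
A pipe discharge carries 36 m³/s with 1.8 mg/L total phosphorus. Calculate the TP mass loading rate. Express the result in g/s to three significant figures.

Mass flux = Q·C = 36 m³/s × 1.8 g/m³ = 64.8 g/s.

64.8 g/s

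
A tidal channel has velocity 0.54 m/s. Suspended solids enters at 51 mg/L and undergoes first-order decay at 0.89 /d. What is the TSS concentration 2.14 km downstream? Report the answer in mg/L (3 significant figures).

Travel time t = 2.14 km / 0.54 m/s = 2140/0.54 = 3963 s = 0.04587 d.
First-order decay: C = 51·exp(−0.89·0.04587) = 51·0.96 = 48.96 mg/L.

49.0 mg/L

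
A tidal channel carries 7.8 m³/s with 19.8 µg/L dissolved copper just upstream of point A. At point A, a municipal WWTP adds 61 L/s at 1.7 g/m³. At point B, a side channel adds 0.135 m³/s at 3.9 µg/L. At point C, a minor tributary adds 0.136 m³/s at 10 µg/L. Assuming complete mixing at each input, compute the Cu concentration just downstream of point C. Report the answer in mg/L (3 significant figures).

19.8 µg/L = 0.0198 mg/L.
61 L/s = 0.061 m³/s.
After input A: C = (7.8·0.0198 + 0.061·1.7) / 7.861 = 0.03284 mg/L.
3.9 µg/L = 0.0039 mg/L.
After input B: C = (7.861·0.03284 + 0.135·0.0039) / 7.996 = 0.03235 mg/L.
10 µg/L = 0.01 mg/L.
After input C: C = (7.996·0.03235 + 0.136·0.01) / 8.132 = 0.03198 mg/L.

0.0320 mg/L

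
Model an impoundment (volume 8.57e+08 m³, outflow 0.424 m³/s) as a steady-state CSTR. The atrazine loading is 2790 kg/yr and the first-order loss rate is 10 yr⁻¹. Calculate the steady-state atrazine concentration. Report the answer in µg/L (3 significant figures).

Outflow Q = 0.424 m³/s × 3.156e+07 s/yr = 1.338e+07 m³/yr.
Steady-state CSTR mass balance: W = Q·C + k·V·C, so C = W/(Q + kV).
Q + kV = 1.338e+07 + 10·8.57e+08 = 8.583e+09 m³/yr.
C = 2790/8.583e+09 = 3.25e-07 kg/m³ = 0.000325 mg/L = 0.325 µg/L.

0.325 µg/L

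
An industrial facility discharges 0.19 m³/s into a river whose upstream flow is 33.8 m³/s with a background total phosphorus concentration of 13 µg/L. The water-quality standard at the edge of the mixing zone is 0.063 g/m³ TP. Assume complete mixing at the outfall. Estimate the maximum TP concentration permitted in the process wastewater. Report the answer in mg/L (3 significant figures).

13 µg/L = 0.013 mg/L.
Mass balance: 0.063·33.99 = 0.19·Cₑ + 33.8·0.013.
Cₑ = (2.141 − 0.4394) / 0.19 = 8.958 mg/L.

8.96 mg/L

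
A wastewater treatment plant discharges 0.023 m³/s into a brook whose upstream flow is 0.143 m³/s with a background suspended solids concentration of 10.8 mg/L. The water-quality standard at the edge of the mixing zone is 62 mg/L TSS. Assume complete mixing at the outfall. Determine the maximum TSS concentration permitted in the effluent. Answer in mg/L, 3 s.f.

Mass balance: 62·0.166 = 0.023·Cₑ + 0.143·10.8.
Cₑ = (10.29 − 1.544) / 0.023 = 380.3 mg/L.

380 mg/L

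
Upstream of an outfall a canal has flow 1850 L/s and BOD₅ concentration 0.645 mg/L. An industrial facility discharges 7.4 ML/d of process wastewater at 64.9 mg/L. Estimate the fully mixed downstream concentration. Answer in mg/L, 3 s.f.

7.4 ML/d = 0.08565 m³/s.
1850 L/s = 1.85 m³/s.
Flow-weighted mixing gives C = (0.08565·64.9 + 1.85·0.645) / (0.08565 + 1.85) = 6.752/1.936 = 3.488 mg/L.

3.49 mg/L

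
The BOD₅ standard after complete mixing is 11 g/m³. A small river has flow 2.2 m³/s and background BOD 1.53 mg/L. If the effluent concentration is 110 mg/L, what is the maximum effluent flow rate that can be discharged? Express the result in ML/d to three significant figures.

Mass balance at complete mixing: C_std·(Q_w + Q_r) = Q_w·C_e + Q_r·C_b.
Rearranging, Q_w = Q_r·(C_std − C_b)/(C_e − C_std) = 2.2·(11 − 1.53) / (110 − 11) = 0.2104 m³/s.
= 18.18 ML/d.

18.2 ML/d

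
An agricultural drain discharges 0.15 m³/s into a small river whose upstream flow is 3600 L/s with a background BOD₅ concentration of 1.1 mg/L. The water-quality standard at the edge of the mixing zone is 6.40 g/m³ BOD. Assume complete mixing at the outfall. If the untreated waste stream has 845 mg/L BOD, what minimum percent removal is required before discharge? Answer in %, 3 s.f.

3600 L/s = 3.6 m³/s.
Mass balance: 6.4·3.75 = 0.15·Cₑ + 3.6·1.1.
Cₑ = (24 − 3.96) / 0.15 = 133.6 mg/L.
Required removal = 1 − 133.6/845 = 84.19 %.

84.2 %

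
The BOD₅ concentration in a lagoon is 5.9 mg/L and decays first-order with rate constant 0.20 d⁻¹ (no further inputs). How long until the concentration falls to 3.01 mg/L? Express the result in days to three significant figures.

t = ln(C₀/C)/k = ln(5.9/3.01)/0.20 = 0.673/0.20 = 3.365 d.

3.37 d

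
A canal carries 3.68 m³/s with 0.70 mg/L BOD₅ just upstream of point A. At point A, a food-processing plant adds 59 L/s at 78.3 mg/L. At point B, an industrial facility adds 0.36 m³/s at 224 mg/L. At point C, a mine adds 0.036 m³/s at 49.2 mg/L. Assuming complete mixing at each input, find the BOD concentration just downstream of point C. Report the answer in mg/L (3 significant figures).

21.7 mg/L

59 L/s = 0.059 m³/s.
After input A: C = (3.68·0.7 + 0.059·78.3) / 3.739 = 1.924 mg/L.
After input B: C = (3.739·1.924 + 0.36·224) / 4.099 = 21.43 mg/L.
After input C: C = (4.099·21.43 + 0.036·49.2) / 4.135 = 21.67 mg/L.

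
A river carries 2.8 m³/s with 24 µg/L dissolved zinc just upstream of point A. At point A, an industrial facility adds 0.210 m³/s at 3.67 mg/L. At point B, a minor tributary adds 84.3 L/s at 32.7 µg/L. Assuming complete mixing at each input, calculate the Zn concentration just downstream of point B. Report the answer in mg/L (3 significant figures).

0.272 mg/L

24 µg/L = 0.024 mg/L.
After input A: C = (2.8·0.024 + 0.21·3.67) / 3.01 = 0.2784 mg/L.
84.3 L/s = 0.0843 m³/s.
32.7 µg/L = 0.0327 mg/L.
After input B: C = (3.01·0.2784 + 0.0843·0.0327) / 3.094 = 0.2717 mg/L.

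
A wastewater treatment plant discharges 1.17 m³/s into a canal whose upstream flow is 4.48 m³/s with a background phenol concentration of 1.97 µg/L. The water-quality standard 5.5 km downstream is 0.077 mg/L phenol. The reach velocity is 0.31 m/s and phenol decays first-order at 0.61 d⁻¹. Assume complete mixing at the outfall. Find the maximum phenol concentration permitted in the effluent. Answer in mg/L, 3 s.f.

0.414 mg/L

1.97 µg/L = 0.00197 mg/L.
Travel time to the compliance point: t = 5500/0.31 = 1.774e+04 s = 0.2053 d; decay factor exp(−0.61·0.2053) = 0.8823.
So the concentration just after mixing may be at most 0.077/0.8823 = 0.08728 mg/L.
Mass balance: 0.08728·5.65 = 1.17·Cₑ + 4.48·0.00197.
Cₑ = (0.4931 − 0.008826) / 1.17 = 0.4139 mg/L.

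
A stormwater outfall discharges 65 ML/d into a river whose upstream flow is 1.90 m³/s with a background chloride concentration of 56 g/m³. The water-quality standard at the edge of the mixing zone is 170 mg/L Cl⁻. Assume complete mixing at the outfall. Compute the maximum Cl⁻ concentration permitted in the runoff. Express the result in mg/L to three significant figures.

65 ML/d = 0.7523 m³/s.
Mass balance: 170·2.652 = 0.7523·Cₑ + 1.9·56.
Cₑ = (450.9 − 106.4) / 0.7523 = 457.9 mg/L.

458 mg/L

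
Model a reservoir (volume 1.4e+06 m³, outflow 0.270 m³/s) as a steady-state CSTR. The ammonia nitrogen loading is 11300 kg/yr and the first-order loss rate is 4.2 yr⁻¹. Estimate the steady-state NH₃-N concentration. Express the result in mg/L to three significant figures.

Outflow Q = 0.270 m³/s × 3.156e+07 s/yr = 8.521e+06 m³/yr.
Steady-state CSTR mass balance: W = Q·C + k·V·C, so C = W/(Q + kV).
Q + kV = 8.521e+06 + 4.2·1.4e+06 = 1.44e+07 m³/yr.
C = 11300/1.44e+07 = 0.0007847 kg/m³ = 0.7847 mg/L.

0.785 mg/L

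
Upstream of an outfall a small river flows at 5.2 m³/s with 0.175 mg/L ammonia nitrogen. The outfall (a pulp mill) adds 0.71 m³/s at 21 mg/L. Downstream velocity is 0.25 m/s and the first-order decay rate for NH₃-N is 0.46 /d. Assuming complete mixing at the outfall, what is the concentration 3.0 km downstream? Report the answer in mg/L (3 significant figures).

2.51 mg/L

After complete mixing, C₀ = (0.71·21 + 5.2·0.175) / 5.91 = 2.677 mg/L.
Travel time t = 3000 m / 0.25 m/s = 1.2e+04 s = 0.1389 d.
C = 2.677·exp(−0.46·0.1389) = 2.677·0.9381 = 2.511 mg/L.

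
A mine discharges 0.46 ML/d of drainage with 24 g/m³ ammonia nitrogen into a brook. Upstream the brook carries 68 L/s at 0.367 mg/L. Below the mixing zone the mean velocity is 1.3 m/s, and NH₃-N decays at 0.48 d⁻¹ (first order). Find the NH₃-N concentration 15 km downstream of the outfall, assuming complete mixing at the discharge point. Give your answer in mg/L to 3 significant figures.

0.46 ML/d = 0.005324 m³/s.
68 L/s = 0.068 m³/s.
After complete mixing, C₀ = (0.005324·24 + 0.068·0.367) / 0.07332 = 2.083 mg/L.
Travel time t = 1.5e+04 m / 1.3 m/s = 1.154e+04 s = 0.1335 d.
C = 2.083·exp(−0.48·0.1335) = 2.083·0.9379 = 1.954 mg/L.

1.95 mg/L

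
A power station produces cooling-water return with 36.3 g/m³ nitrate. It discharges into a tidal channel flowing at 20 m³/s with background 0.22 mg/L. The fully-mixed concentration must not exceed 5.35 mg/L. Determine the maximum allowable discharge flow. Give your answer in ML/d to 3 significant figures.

Mass balance at complete mixing: C_std·(Q_w + Q_r) = Q_w·C_e + Q_r·C_b.
Rearranging, Q_w = Q_r·(C_std − C_b)/(C_e − C_std) = 20·(5.35 − 0.22) / (36.3 − 5.35) = 3.315 m³/s.
= 286.4 ML/d.

286 ML/d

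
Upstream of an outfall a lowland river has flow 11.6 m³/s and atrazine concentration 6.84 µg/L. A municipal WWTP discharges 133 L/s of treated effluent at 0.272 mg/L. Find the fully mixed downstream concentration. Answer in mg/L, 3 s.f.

0.00985 mg/L

133 L/s = 0.133 m³/s.
6.84 µg/L = 0.00684 mg/L.
By mass balance at complete mixing, C = (0.133·0.272 + 11.6·0.00684) / (0.133 + 11.6) = 0.1155/11.73 = 0.009846 mg/L.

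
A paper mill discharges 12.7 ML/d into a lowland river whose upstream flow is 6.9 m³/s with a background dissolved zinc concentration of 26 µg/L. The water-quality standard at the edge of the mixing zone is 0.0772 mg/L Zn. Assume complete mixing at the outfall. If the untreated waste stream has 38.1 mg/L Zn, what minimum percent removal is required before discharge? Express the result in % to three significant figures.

12.7 ML/d = 0.147 m³/s.
26 µg/L = 0.026 mg/L.
Mass balance: 0.0772·7.047 = 0.147·Cₑ + 6.9·0.026.
Cₑ = (0.544 − 0.1794) / 0.147 = 2.481 mg/L.
Required removal = 1 − 2.481/38.1 = 93.49 %.

93.5 %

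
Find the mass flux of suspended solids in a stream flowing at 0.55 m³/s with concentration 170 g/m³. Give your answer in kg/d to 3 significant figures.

Mass flux = Q·C = 0.55 m³/s × 170 g/m³ = 93.5 g/s.
= 93.5 g/s × 86.4 = 8078 kg/d.

8080 kg/d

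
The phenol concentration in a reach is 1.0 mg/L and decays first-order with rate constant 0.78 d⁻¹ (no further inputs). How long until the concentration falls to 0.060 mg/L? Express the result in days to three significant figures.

3.61 d

t = ln(C₀/C)/k = ln(1.0/0.060)/0.78 = 2.813/0.78 = 3.607 d.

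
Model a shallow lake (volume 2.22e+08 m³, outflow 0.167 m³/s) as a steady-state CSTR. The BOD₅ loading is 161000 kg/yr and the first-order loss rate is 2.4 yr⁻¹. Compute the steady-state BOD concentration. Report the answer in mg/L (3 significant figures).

0.299 mg/L

Outflow Q = 0.167 m³/s × 3.156e+07 s/yr = 5.27e+06 m³/yr.
Steady-state CSTR mass balance: W = Q·C + k·V·C, so C = W/(Q + kV).
Q + kV = 5.27e+06 + 2.4·2.22e+08 = 5.381e+08 m³/yr.
C = 161000/5.381e+08 = 0.0002992 kg/m³ = 0.2992 mg/L.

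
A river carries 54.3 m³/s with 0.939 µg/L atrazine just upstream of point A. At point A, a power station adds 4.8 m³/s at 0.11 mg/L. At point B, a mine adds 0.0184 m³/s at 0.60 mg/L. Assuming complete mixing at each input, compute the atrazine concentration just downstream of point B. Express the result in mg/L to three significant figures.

0.00998 mg/L

0.939 µg/L = 0.000939 mg/L.
After input A: C = (54.3·0.000939 + 4.8·0.11) / 59.1 = 0.009797 mg/L.
After input B: C = (59.1·0.009797 + 0.0184·0.6) / 59.12 = 0.00998 mg/L.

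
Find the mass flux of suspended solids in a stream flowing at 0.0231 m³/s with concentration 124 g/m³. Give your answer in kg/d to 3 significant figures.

Mass flux = Q·C = 0.0231 m³/s × 124 g/m³ = 2.864 g/s.
= 2.864 g/s × 86.4 = 247.5 kg/d.

247 kg/d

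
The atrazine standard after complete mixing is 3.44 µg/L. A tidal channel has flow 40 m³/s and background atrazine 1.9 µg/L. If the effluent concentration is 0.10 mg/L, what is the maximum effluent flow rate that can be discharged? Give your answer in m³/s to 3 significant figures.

1.9 µg/L = 0.0019 mg/L.
3.44 µg/L = 0.00344 mg/L.
Mass balance at complete mixing: C_std·(Q_w + Q_r) = Q_w·C_e + Q_r·C_b.
Rearranging, Q_w = Q_r·(C_std − C_b)/(C_e − C_std) = 40·(0.00344 − 0.0019) / (0.1 − 0.00344) = 0.6379 m³/s.

0.638 m³/s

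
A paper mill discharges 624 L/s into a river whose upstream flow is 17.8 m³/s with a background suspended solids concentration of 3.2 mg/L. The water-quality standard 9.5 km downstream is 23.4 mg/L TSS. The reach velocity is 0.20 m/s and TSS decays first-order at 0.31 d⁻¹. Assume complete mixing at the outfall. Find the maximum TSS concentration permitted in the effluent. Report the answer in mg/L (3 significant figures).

624 L/s = 0.624 m³/s.
Travel time to the compliance point: t = 9500/0.20 = 4.75e+04 s = 0.5498 d; decay factor exp(−0.31·0.5498) = 0.8433.
So the concentration just after mixing may be at most 23.4/0.8433 = 27.75 mg/L.
Mass balance: 27.75·18.42 = 0.624·Cₑ + 17.8·3.2.
Cₑ = (511.2 − 56.96) / 0.624 = 728 mg/L.

728 mg/L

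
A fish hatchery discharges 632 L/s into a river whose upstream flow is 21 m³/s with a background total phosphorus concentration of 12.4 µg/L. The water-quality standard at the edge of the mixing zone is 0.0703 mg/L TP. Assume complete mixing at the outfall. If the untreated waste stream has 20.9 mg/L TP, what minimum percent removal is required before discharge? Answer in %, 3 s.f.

90.5 %

632 L/s = 0.632 m³/s.
12.4 µg/L = 0.0124 mg/L.
Mass balance: 0.0703·21.63 = 0.632·Cₑ + 21·0.0124.
Cₑ = (1.521 − 0.2604) / 0.632 = 1.994 mg/L.
Required removal = 1 − 1.994/20.9 = 90.46 %.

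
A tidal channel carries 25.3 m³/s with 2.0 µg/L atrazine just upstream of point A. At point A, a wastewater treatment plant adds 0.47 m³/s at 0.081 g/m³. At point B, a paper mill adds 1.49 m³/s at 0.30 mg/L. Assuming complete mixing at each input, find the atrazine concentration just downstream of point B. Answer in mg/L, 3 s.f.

0.0197 mg/L

2.0 µg/L = 0.002 mg/L.
After input A: C = (25.3·0.002 + 0.47·0.081) / 25.77 = 0.003441 mg/L.
After input B: C = (25.77·0.003441 + 1.49·0.3) / 27.26 = 0.01965 mg/L.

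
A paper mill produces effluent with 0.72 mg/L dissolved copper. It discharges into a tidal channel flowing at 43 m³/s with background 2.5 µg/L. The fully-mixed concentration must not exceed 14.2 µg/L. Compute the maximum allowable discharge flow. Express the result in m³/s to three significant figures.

0.713 m³/s

2.5 µg/L = 0.0025 mg/L.
14.2 µg/L = 0.0142 mg/L.
Mass balance at complete mixing: C_std·(Q_w + Q_r) = Q_w·C_e + Q_r·C_b.
Rearranging, Q_w = Q_r·(C_std − C_b)/(C_e − C_std) = 43·(0.0142 − 0.0025) / (0.72 − 0.0142) = 0.7128 m³/s.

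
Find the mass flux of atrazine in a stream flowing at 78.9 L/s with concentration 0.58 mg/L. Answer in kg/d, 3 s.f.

3.95 kg/d

78.9 L/s = 0.0789 m³/s.
Mass flux = Q·C = 0.0789 m³/s × 0.58 g/m³ = 0.04576 g/s.
= 0.04576 g/s × 86.4 = 3.954 kg/d.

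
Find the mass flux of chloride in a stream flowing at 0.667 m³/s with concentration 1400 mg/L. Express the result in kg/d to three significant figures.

80700 kg/d

Mass flux = Q·C = 0.667 m³/s × 1400 g/m³ = 933.8 g/s.
= 933.8 g/s × 86.4 = 8.068e+04 kg/d.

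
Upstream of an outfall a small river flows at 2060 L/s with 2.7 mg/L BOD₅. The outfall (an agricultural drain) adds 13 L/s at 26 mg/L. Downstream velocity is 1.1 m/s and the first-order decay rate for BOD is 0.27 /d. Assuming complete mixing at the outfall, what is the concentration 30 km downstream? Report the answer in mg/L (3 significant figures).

13 L/s = 0.013 m³/s.
2060 L/s = 2.06 m³/s.
After complete mixing, C₀ = (0.013·26 + 2.06·2.7) / 2.073 = 2.846 mg/L.
Travel time t = 3e+04 m / 1.1 m/s = 2.727e+04 s = 0.3157 d.
C = 2.846·exp(−0.27·0.3157) = 2.846·0.9183 = 2.614 mg/L.

2.61 mg/L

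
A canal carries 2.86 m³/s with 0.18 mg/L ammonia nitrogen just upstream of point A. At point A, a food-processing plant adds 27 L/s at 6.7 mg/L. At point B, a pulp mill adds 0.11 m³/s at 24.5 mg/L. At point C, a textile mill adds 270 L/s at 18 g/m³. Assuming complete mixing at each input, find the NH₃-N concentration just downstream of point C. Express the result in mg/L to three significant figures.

2.53 mg/L

27 L/s = 0.027 m³/s.
After input A: C = (2.86·0.18 + 0.027·6.7) / 2.887 = 0.241 mg/L.
After input B: C = (2.887·0.241 + 0.11·24.5) / 2.997 = 1.131 mg/L.
270 L/s = 0.27 m³/s.
After input C: C = (2.997·1.131 + 0.27·18) / 3.267 = 2.525 mg/L.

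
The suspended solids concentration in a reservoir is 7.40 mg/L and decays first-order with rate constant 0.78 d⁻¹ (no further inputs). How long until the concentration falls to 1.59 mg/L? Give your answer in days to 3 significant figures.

t = ln(C₀/C)/k = ln(7.40/1.59)/0.78 = 1.538/0.78 = 1.971 d.

1.97 d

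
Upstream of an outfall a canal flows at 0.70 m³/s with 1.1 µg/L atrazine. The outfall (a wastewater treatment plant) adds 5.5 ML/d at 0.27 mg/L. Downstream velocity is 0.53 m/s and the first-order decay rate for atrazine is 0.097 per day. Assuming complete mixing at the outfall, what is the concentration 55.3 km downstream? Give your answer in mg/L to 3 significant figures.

0.0209 mg/L

5.5 ML/d = 0.06366 m³/s.
1.1 µg/L = 0.0011 mg/L.
After complete mixing, C₀ = (0.06366·0.27 + 0.7·0.0011) / 0.7637 = 0.02352 mg/L.
Travel time t = 5.53e+04 m / 0.53 m/s = 1.043e+05 s = 1.208 d.
C = 0.02352·exp(−0.097·1.208) = 0.02352·0.8895 = 0.02092 mg/L.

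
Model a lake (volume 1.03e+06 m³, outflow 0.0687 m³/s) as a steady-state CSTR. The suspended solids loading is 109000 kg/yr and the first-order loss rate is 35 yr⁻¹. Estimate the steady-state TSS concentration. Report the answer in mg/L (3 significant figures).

2.85 mg/L

Outflow Q = 0.0687 m³/s × 3.156e+07 s/yr = 2.168e+06 m³/yr.
Steady-state CSTR mass balance: W = Q·C + k·V·C, so C = W/(Q + kV).
Q + kV = 2.168e+06 + 35·1.03e+06 = 3.822e+07 m³/yr.
C = 109000/3.822e+07 = 0.002852 kg/m³ = 2.852 mg/L.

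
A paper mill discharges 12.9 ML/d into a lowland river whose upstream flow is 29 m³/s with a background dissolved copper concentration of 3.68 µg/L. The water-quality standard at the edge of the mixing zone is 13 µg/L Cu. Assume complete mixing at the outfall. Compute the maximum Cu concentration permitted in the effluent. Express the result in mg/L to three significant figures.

12.9 ML/d = 0.1493 m³/s.
3.68 µg/L = 0.00368 mg/L.
13 µg/L = 0.013 mg/L.
Mass balance: 0.013·29.15 = 0.1493·Cₑ + 29·0.00368.
Cₑ = (0.3789 − 0.1067) / 0.1493 = 1.823 mg/L.

1.82 mg/L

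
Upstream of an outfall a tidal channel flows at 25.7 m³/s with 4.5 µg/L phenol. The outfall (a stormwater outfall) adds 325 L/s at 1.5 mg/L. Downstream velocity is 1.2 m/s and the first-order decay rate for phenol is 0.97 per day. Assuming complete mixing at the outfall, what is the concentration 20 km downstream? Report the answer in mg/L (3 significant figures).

325 L/s = 0.325 m³/s.
4.5 µg/L = 0.0045 mg/L.
After complete mixing, C₀ = (0.325·1.5 + 25.7·0.0045) / 26.02 = 0.02318 mg/L.
Travel time t = 2e+04 m / 1.2 m/s = 1.667e+04 s = 0.1929 d.
C = 0.02318·exp(−0.97·0.1929) = 0.02318·0.8293 = 0.01922 mg/L.

0.0192 mg/L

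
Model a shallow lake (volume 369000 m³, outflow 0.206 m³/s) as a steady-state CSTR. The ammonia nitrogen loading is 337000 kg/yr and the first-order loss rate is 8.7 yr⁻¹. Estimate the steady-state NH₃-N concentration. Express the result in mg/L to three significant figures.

Outflow Q = 0.206 m³/s × 3.156e+07 s/yr = 6.501e+06 m³/yr.
Steady-state CSTR mass balance: W = Q·C + k·V·C, so C = W/(Q + kV).
Q + kV = 6.501e+06 + 8.7·369000 = 9.711e+06 m³/yr.
C = 337000/9.711e+06 = 0.0347 kg/m³ = 34.7 mg/L.

34.7 mg/L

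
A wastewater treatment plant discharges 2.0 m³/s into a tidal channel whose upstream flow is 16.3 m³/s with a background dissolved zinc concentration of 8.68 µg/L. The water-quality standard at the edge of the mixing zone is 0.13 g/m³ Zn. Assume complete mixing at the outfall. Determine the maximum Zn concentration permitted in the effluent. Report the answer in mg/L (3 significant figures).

8.68 µg/L = 0.00868 mg/L.
Mass balance: 0.13·18.3 = 2·Cₑ + 16.3·0.00868.
Cₑ = (2.379 − 0.1415) / 2 = 1.119 mg/L.

1.12 mg/L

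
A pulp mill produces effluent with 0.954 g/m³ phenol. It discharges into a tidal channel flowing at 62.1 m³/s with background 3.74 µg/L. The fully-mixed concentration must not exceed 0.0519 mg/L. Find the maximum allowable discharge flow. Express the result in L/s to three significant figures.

3.74 µg/L = 0.00374 mg/L.
Mass balance at complete mixing: C_std·(Q_w + Q_r) = Q_w·C_e + Q_r·C_b.
Rearranging, Q_w = Q_r·(C_std − C_b)/(C_e − C_std) = 62.1·(0.0519 − 0.00374) / (0.954 − 0.0519) = 3.315 m³/s.
= 3315 L/s.

3320 L/s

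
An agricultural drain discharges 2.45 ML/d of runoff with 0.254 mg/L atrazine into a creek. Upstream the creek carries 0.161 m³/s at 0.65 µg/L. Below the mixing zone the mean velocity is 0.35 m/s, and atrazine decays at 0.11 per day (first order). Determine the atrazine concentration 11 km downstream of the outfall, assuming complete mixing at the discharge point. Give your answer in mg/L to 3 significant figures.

0.0371 mg/L

2.45 ML/d = 0.02836 m³/s.
0.65 µg/L = 0.00065 mg/L.
After complete mixing, C₀ = (0.02836·0.254 + 0.161·0.00065) / 0.1894 = 0.03859 mg/L.
Travel time t = 1.1e+04 m / 0.35 m/s = 3.143e+04 s = 0.3638 d.
C = 0.03859·exp(−0.11·0.3638) = 0.03859·0.9608 = 0.03708 mg/L.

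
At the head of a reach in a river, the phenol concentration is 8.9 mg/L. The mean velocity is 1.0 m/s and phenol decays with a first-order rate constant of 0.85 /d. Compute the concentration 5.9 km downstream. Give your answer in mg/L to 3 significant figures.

8.40 mg/L

Travel time t = 5.9 km / 1.0 m/s = 5900/1.0 = 5900 s = 0.06829 d.
First-order decay: C = 8.9·exp(−0.85·0.06829) = 8.9·0.9436 = 8.398 mg/L.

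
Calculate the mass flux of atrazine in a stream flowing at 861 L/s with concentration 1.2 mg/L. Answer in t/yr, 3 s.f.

861 L/s = 0.861 m³/s.
Mass flux = Q·C = 0.861 m³/s × 1.2 g/m³ = 1.033 g/s.
= 1.033 g/s × 31.56 = 32.61 t/yr.

32.6 t/yr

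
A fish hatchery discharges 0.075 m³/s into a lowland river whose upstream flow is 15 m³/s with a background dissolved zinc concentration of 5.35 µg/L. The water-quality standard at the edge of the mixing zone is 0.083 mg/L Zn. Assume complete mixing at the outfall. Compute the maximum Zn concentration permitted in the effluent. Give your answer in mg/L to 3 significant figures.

15.6 mg/L

5.35 µg/L = 0.00535 mg/L.
Mass balance: 0.083·15.07 = 0.075·Cₑ + 15·0.00535.
Cₑ = (1.251 − 0.08025) / 0.075 = 15.61 mg/L.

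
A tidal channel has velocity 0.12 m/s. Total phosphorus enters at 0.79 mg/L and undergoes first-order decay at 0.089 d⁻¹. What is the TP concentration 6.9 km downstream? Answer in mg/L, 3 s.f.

0.745 mg/L

Travel time t = 6.9 km / 0.12 m/s = 6900/0.12 = 5.75e+04 s = 0.6655 d.
First-order decay: C = 0.79·exp(−0.089·0.6655) = 0.79·0.9425 = 0.7446 mg/L.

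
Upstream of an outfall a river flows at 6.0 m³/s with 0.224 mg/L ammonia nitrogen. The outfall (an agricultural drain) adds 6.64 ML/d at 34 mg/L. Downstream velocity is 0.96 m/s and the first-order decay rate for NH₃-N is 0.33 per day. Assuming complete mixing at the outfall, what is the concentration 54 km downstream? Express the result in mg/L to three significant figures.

0.525 mg/L

6.64 ML/d = 0.07685 m³/s.
After complete mixing, C₀ = (0.07685·34 + 6·0.224) / 6.077 = 0.6512 mg/L.
Travel time t = 5.4e+04 m / 0.96 m/s = 5.625e+04 s = 0.651 d.
C = 0.6512·exp(−0.33·0.651) = 0.6512·0.8067 = 0.5253 mg/L.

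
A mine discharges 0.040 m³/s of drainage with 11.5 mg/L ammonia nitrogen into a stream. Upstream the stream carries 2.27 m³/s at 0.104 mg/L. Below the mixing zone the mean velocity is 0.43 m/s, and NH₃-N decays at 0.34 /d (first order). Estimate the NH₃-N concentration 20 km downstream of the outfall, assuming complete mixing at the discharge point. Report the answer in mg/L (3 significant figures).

After complete mixing, C₀ = (0.04·11.5 + 2.27·0.104) / 2.31 = 0.3013 mg/L.
Travel time t = 2e+04 m / 0.43 m/s = 4.651e+04 s = 0.5383 d.
C = 0.3013·exp(−0.34·0.5383) = 0.3013·0.8327 = 0.2509 mg/L.

0.251 mg/L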